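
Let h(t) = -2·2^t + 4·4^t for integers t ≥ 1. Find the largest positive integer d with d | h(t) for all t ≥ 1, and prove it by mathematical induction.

Computing the first values: h(1) = 12 and h(2) = 56; gcd(12, 56) = 4, so d ≤ 4.
We prove 4 | -2·2^t + 4·4^t for all t ≥ 1 by induction on t.
Base step (t = 1): h(1) = 12 = 4·(3), so 4 | h(1).
For the inductive step, assume it holds for an arbitrary r ≥ 1, i.e. 4 | h(r). Then
h(r+1) − 4·h(r) = (-2·2^(r+1) + 4·4^(r+1)) − 4·(-2·2^r + 4·4^r) = (-2)·2^r·(2 − 4) = (4)·2^r. Since 4 | h(r) by the inductive hypothesis, 4 | 4·h(r); and 4 | 4 since 4 = 4·1. Therefore 4 | h(r+1).
Hence, by induction on t, the claim holds for every t ≥ 1.
Therefore the largest such d is 4.

d = 4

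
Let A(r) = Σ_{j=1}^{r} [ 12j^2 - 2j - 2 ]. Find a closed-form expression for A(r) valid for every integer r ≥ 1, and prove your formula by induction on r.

A(r) = r(4r^2 + 5r - 1)

We claim A(r) = r(4r^2 + 5r - 1) for all r ≥ 1.
When r = 1: A(1) = 8, and the closed form gives 8. They agree.
Inductive step: assume the claim holds for r = j, so A(j) = j(4j^2 + 5j - 1).
Then A(j+1) = A(j) + (12j^2 + 22j + 8) = (j(4j^2 + 5j - 1)) + (12j^2 + 22j + 8).
Simplifying, A(j+1) = (j + 1)(4j^2 + 13j + 8) = (j+1)(4(j+1)^2 + 5(j+1) - 1),
which is the closed form with r = j+1.
By induction, the statement is established for all r ≥ 1.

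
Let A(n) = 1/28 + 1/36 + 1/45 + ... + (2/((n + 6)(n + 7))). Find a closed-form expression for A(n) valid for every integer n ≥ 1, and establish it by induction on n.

A(n) = 2n/(7(n + 7))

We claim A(n) = 2n/(7(n + 7)) for all n ≥ 1.
For the base case n = 1: A(1) = 1/28, and the closed form gives 1/28. They agree.
Suppose the result is true for n = j, so A(j) = 2j/(7(j + 7)).
Then A(j+1) = A(j) + (2/((j + 7)(j + 8))) = (2j/(7(j + 7))) + (2/((j + 7)(j + 8))).
Simplifying, A(j+1) = 2(j + 1)/(7(j + 8)) = 2(j+1)/(7((j+1) + 7)),
which is the closed form with n = j+1.
This completes the induction.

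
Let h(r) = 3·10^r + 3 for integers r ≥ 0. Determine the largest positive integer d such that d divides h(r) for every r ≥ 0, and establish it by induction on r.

Computing the first values: h(0) = 6 and h(1) = 33; gcd(6, 33) = 3, so d ≤ 3.
We prove 3 | 3·10^r + 3 for all r ≥ 0 by induction on r.
For the base case r = 0: h(0) = 6 = 3·(2), so 3 | h(0).
Suppose the result is true for r = j, i.e. 3 | h(j). Then
h(j+1) = 3·10^(j+1) + 3 = 10·(3·10^j + 3) - 27 = 10·h(j) - 27. The first term is divisible by 3 by the inductive hypothesis, and -27 is divisible by 3. Hence 3 | h(j+1).
By induction, the statement is established for all r ≥ 0.
Therefore the largest such d is 3.

d = 3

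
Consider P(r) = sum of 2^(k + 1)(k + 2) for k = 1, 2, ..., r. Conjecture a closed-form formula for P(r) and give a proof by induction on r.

P(r) = 4·2^r(r + 1) - 4

We claim P(r) = 4·2^r(r + 1) - 4 for all r ≥ 1.
For the base case r = 1: P(1) = 12, and the closed form gives 12. They agree.
Inductive step: suppose the statement holds for some k ≥ 1, so P(k) = 4·2^k(k + 1) - 4.
Then P(k+1) = P(k) + (2^(k + 2)(k + 3)) = (4·2^k(k + 1) - 4) + (2^(k + 2)(k + 3)).
Simplifying, P(k+1) = 8·2^k·k + 16·2^k - 4 = 4·2^(k+1)((k+1) + 1) - 4,
which is the closed form with r = k+1.
Hence, by induction on r, the claim holds for every r ≥ 1.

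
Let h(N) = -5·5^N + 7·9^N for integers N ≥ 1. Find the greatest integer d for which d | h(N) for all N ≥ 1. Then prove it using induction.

d = 2

Computing the first values: h(1) = 38 and h(2) = 442; gcd(38, 442) = 2, so d ≤ 2.
We prove 2 | -5·5^N + 7·9^N for all N ≥ 1 by induction on N.
Base case (N = 1): h(1) = 38 = 2·(19), so 2 | h(1).
Inductive step: suppose the statement holds for some p ≥ 1, i.e. 2 | h(p). Then
h(p+1) − 9·h(p) = (-5·5^(p+1) + 7·9^(p+1)) − 9·(-5·5^p + 7·9^p) = (-5)·5^p·(5 − 9) = (20)·5^p. Since 2 | h(p) by the inductive hypothesis, 2 | 9·h(p); and 2 | 20 since 20 = 2·10. Therefore 2 | h(p+1).
By the principle of mathematical induction, the result holds for all N ≥ 1.
Therefore the largest such d is 2.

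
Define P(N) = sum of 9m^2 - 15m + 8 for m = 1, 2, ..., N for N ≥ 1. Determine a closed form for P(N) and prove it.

We claim P(N) = N(3N^2 - 3N + 2) for all N ≥ 1.
Base case (N = 1): P(1) = 2, and the closed form gives 2. They agree.
Suppose the result is true for N = m, so P(m) = m(3m^2 - 3m + 2).
Then P(m+1) = P(m) + (9m^2 + 3m + 2) = (m(3m^2 - 3m + 2)) + (9m^2 + 3m + 2).
Simplifying, P(m+1) = (m + 1)(3m^2 + 3m + 2) = (m+1)(3(m+1)^2 - 3(m+1) + 2),
which is the closed form with N = m+1.
By induction, the statement is established for all N ≥ 1.

P(N) = N(3N^2 - 3N + 2)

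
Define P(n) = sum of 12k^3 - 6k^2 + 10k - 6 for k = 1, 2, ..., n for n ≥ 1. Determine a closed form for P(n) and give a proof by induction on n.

We claim P(n) = n(3n^3 + 4n^2 + 5n - 2) for all n ≥ 1.
Base step (n = 1): P(1) = 10, and the closed form gives 10. They agree.
Suppose the result is true for n = k, so P(k) = k(3k^3 + 4k^2 + 5k - 2).
Then P(k+1) = P(k) + (12k^3 + 30k^2 + 34k + 10) = (k(3k^3 + 4k^2 + 5k - 2)) + (12k^3 + 30k^2 + 34k + 10).
Simplifying, P(k+1) = (k + 1)(3k^3 + 13k^2 + 22k + 10) = (k+1)(3(k+1)^3 + 4(k+1)^2 + 5(k+1) - 2),
which is the closed form with n = k+1.
Hence, by induction on n, the claim holds for every n ≥ 1.

P(n) = n(3n^3 + 4n^2 + 5n - 2)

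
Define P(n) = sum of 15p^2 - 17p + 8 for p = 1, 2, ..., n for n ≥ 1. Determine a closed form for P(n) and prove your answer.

We claim P(n) = n(5n^2 - n + 2) for all n ≥ 1.
For the base case n = 1: P(1) = 6, and the closed form gives 6. They agree.
Inductive step: suppose the statement holds for some p ≥ 1, so P(p) = p(5p^2 - p + 2).
Then P(p+1) = P(p) + (15p^2 + 13p + 6) = (p(5p^2 - p + 2)) + (15p^2 + 13p + 6).
Simplifying, P(p+1) = (p + 1)(5p^2 + 9p + 6) = (p+1)(5(p+1)^2 - (p+1) + 2),
which is the closed form with n = p+1.
Hence, by induction on n, the claim holds for every n ≥ 1.

P(n) = n(5n^2 - n + 2)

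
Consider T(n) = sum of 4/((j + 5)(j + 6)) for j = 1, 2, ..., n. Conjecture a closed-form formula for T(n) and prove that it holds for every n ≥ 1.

T(n) = 2n/(3(n + 6))

We claim T(n) = 2n/(3(n + 6)) for all n ≥ 1.
When n = 1: T(1) = 2/21, and the closed form gives 2/21. They agree.
Inductive step: assume the claim holds for n = j, so T(j) = 2j/(3(j + 6)).
Then T(j+1) = T(j) + (4/((j + 6)(j + 7))) = (2j/(3(j + 6))) + (4/((j + 6)(j + 7))).
Simplifying, T(j+1) = 2(j + 1)/(3(j + 7)) = 2(j+1)/(3((j+1) + 6)),
which is the closed form with n = j+1.
By the principle of mathematical induction, the result holds for all n ≥ 1.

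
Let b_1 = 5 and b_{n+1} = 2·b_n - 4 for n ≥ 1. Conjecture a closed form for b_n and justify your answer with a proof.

b_n = 2^(n - 1) + 4

Computing the first terms: b_1 = 5, b_2 = 6, b_3 = 8. This suggests b_n = 2^(n - 1) + 4.
Base case (n = 1): the formula gives 5 = 5 = b_1.
For the inductive step, assume it holds for an arbitrary k ≥ 1, so b_k = 2^(k - 1) + 4.
Then b_{k+1} = 2·b_k - 4 = 2·(2^(k - 1) + 4) - 4 = 2^k + 4 = 2^((k+1) - 1) + 4,
which is the claimed formula at n = k+1.
This completes the induction.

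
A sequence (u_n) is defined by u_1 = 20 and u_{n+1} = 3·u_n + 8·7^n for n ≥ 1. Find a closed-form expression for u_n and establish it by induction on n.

u_n = 2·3^n + 2·7^n

Computing the first terms: u_1 = 20, u_2 = 116, u_3 = 740. This suggests u_n = 2·3^n + 2·7^n.
Base case (n = 1): the formula gives 20 = 20 = u_1.
Inductive step: suppose the statement holds for some m ≥ 1, so u_m = 2·3^m + 2·7^m.
Then u_{m+1} = 3·u_m + 8·7^m = 3·(2·3^m + 2·7^m) + 8·7^m = 2·3^(m + 1) + 2·7^(m + 1),
which is the claimed formula at n = m+1.
Hence, by induction on n, the claim holds for every n ≥ 1.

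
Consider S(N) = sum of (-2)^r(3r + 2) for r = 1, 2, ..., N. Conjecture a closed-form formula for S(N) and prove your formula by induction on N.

S(N) = 2(-2)^N(N + 1) - 2

We claim S(N) = 2(-2)^N(N + 1) - 2 for all N ≥ 1.
Base case (N = 1): S(1) = -10, and the closed form gives -10. They agree.
For the inductive step, assume it holds for an arbitrary r ≥ 1, so S(r) = 2(-2)^r(r + 1) - 2.
Then S(r+1) = S(r) + ((-2)^(r + 1)(3r + 5)) = (2(-2)^r(r + 1) - 2) + ((-2)^(r + 1)(3r + 5)).
Simplifying, S(r+1) = -4(-2)^r·r - 8(-2)^r - 2 = 2(-2)^(r+1)((r+1) + 1) - 2,
which is the closed form with N = r+1.
By the principle of mathematical induction, the result holds for all N ≥ 1.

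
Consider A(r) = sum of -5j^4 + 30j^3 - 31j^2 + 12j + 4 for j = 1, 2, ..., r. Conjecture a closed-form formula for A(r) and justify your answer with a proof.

A(r) = -r(r^4 - 5r^3 - 3r^2 + 2r - 5)

We claim A(r) = -r(r^4 - 5r^3 - 3r^2 + 2r - 5) for all r ≥ 1.
Base step (r = 1): A(1) = 10, and the closed form gives 10. They agree.
Inductive step: suppose the statement holds for some j ≥ 1, so A(j) = j(-j^4 + 5j^3 + 3j^2 - 2j + 5).
Then A(j+1) = A(j) + (-5j^4 + 10j^3 + 29j^2 + 20j + 10) = (j(-j^4 + 5j^3 + 3j^2 - 2j + 5)) + (-5j^4 + 10j^3 + 29j^2 + 20j + 10).
Simplifying, A(j+1) = -(j + 1)(j^4 - j^3 - 12j^2 - 15j - 10) = -(j+1)((j+1)^4 - 5(j+1)^3 - 3(j+1)^2 + 2(j+1) - 5),
which is the closed form with r = j+1.
By induction, the statement is established for all r ≥ 1.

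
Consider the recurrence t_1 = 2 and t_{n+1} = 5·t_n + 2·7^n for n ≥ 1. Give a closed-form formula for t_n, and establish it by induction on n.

Computing the first terms: t_1 = 2, t_2 = 24, t_3 = 218. This suggests t_n = -5^n + 7^n.
Base case (n = 1): the formula gives 2 = 2 = t_1.
Inductive step: assume the claim holds for n = k, so t_k = -5^k + 7^k.
Then t_{k+1} = 5·t_k + 2·7^k = 5·(-5^k + 7^k) + 2·7^k = -5^(k + 1) + 7^(k + 1),
which is the claimed formula at n = k+1.
Hence, by induction on n, the claim holds for every n ≥ 1.

t_n = -5^n + 7^n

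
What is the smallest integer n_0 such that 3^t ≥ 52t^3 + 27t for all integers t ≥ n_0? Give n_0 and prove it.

At t = 9: 19683 < 38151, so the inequality fails and n_0 ≥ 10. We prove 3^t ≥ 52t^3 + 27t for all t ≥ 10.
For the base case t = 10: 3^t = 59049 and 52t^3 + 27t = 52270, so 59049 ≥ 52270.
Inductive step: suppose the statement holds for some i ≥ 10, so 3^i ≥ 52i^3 + 27i.
Then 3^(i + 1) = 3·(3^i) ≥ 3·(52i^3 + 27i).
Also, for i ≥ 10 we have 3·(52i^3 + 27i) ≥ 52(i+1)^3 + 27(i+1), since 3·(52i^3 + 27i) − (52(i+1)^3 + 27(i+1)) = 104i^3 - 156i^2 - 102i - 79, which is nonnegative for all i ≥ 10.
Combining, 3^(i + 1) ≥ 52(i+1)^3 + 27(i+1).
By induction, the statement is established for all t ≥ 10.
Hence the smallest such n_0 is 10.

n_0 = 10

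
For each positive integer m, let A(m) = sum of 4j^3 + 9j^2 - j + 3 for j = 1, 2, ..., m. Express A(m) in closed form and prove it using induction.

A(m) = m(m + 4)(m^2 + m + 1)

We claim A(m) = m(m + 4)(m^2 + m + 1) for all m ≥ 1.
Base step (m = 1): A(1) = 15, and the closed form gives 15. They agree.
Inductive step: assume the claim holds for m = j, so A(j) = j(j^3 + 5j^2 + 5j + 4).
Then A(j+1) = A(j) + (4j^3 + 21j^2 + 29j + 15) = (j(j^3 + 5j^2 + 5j + 4)) + (4j^3 + 21j^2 + 29j + 15).
Simplifying, A(j+1) = (j + 1)(j + 5)(j^2 + 3j + 3) = (j+1)((j+1) + 4)((j+1)^2 + (j+1) + 1),
which is the closed form with m = j+1.
This completes the induction.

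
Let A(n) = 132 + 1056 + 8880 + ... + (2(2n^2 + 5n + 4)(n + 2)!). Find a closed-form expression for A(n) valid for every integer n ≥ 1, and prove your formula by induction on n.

A(n) = (4n + 2)(n + 3)! - 12

We claim A(n) = (4n + 2)(n + 3)! - 12 for all n ≥ 1.
Base step (n = 1): A(1) = 132, and the closed form gives 132. They agree.
Inductive step: assume the claim holds for n = k, so A(k) = (4k + 2)(k + 3)! - 12.
Then A(k+1) = A(k) + (2(2k^2 + 9k + 11)(k + 3)!) = ((4k + 2)(k + 3)! - 12) + (2(2k^2 + 9k + 11)(k + 3)!).
Simplifying, A(k+1) = (4(k+1) + 2)((k+1) + 3)! - 12,
which is the closed form with n = k+1.
By induction, the statement is established for all n ≥ 1.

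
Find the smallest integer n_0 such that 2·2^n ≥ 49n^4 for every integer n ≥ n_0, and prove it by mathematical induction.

n_0 = 23

At n = 22: 8388608 < 11478544, so the inequality fails and n_0 ≥ 23. We prove 2·2^n ≥ 49n^4 for all n ≥ 23.
Base case (n = 23): 2·2^n = 16777216 and 49n^4 = 13712209, so 16777216 ≥ 13712209.
Inductive step: suppose the statement holds for some r ≥ 23, so 2·2^r ≥ 49r^4.
Then 2·2^(r + 1) = 2·(2·2^r) ≥ 2·(49r^4).
Also, for r ≥ 23 we have 2·(49r^4) ≥ 49(r+1)^4, since 2 ≥ (1 + 1/r)^4 for all r ≥ 23.
Combining, 2·2^(r + 1) ≥ 49(r+1)^4.
This completes the induction.
Hence the smallest such n_0 is 23.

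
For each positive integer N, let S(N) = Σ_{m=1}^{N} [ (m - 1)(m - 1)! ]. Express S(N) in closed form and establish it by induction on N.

S(N) = N! - 1

We claim S(N) = N! - 1 for all N ≥ 1.
For the base case N = 1: S(1) = 0, and the closed form gives 0. They agree.
Suppose the result is true for N = m, so S(m) = m! - 1.
Then S(m+1) = S(m) + (m·m!) = (m! - 1) + (m·m!).
Simplifying, S(m+1) = (m+1)! - 1,
which is the closed form with N = m+1.
This completes the induction.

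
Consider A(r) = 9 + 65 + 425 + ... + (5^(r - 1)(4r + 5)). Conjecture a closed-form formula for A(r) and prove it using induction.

A(r) = 5^r(r + 1) - 1

We claim A(r) = 5^r(r + 1) - 1 for all r ≥ 1.
Base step (r = 1): A(1) = 9, and the closed form gives 9. They agree.
Inductive step: assume the claim holds for r = m, so A(m) = 5^m(m + 1) - 1.
Then A(m+1) = A(m) + (5^m(4m + 9)) = (5^m(m + 1) - 1) + (5^m(4m + 9)).
Simplifying, A(m+1) = 5·5^m·m + 10·5^m - 1 = 5^(m+1)((m+1) + 1) - 1,
which is the closed form with r = m+1.
Hence, by induction on r, the claim holds for every r ≥ 1.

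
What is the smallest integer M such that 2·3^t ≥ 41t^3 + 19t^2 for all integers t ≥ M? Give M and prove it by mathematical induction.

M = 9

At t = 8: 13122 < 22208, so the inequality fails and M ≥ 9. We prove 2·3^t ≥ 41t^3 + 19t^2 for all t ≥ 9.
Base step (t = 9): 2·3^t = 39366 and 41t^3 + 19t^2 = 31428, so 39366 ≥ 31428.
For the inductive step, assume it holds for an arbitrary k ≥ 9, so 2·3^k ≥ 41k^3 + 19k^2.
Then 2·3^(k + 1) = 3·(2·3^k) ≥ 3·(41k^3 + 19k^2).
Also, for k ≥ 9 we have 3·(41k^3 + 19k^2) ≥ 41(k+1)^3 + 19(k+1)^2, since 3·(41k^3 + 19k^2) − (41(k+1)^3 + 19(k+1)^2) = 82k^3 - 85k^2 - 161k - 60, which is nonnegative for all k ≥ 9.
Combining, 2·3^(k + 1) ≥ 41(k+1)^3 + 19(k+1)^2.
Hence, by induction on t, the claim holds for every t ≥ 9.
Hence the smallest such M is 9.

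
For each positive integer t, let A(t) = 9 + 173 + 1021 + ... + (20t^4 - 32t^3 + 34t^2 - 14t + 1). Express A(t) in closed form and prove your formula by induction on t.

A(t) = t(4t^4 + 2t^3 + 2t^2 + 2t - 1)

We claim A(t) = t(4t^4 + 2t^3 + 2t^2 + 2t - 1) for all t ≥ 1.
Base case (t = 1): A(1) = 9, and the closed form gives 9. They agree.
Suppose the result is true for t = r, so A(r) = r(4r^4 + 2r^3 + 2r^2 + 2r - 1).
Then A(r+1) = A(r) + (20r^4 + 48r^3 + 58r^2 + 38r + 9) = (r(4r^4 + 2r^3 + 2r^2 + 2r - 1)) + (20r^4 + 48r^3 + 58r^2 + 38r + 9).
Simplifying, A(r+1) = (r + 1)(4r^4 + 18r^3 + 32r^2 + 28r + 9) = (r+1)(4(r+1)^4 + 2(r+1)^3 + 2(r+1)^2 + 2(r+1) - 1),
which is the closed form with t = r+1.
By induction, the statement is established for all t ≥ 1.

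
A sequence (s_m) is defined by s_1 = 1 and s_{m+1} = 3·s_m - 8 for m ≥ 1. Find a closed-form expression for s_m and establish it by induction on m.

Computing the first terms: s_1 = 1, s_2 = -5, s_3 = -23. This suggests s_m = -3^m + 4.
When m = 1: the formula gives 1 = 1 = s_1.
Inductive step: suppose the statement holds for some k ≥ 1, so s_k = -3^k + 4.
Then s_{k+1} = 3·s_k - 8 = 3·(-3^k + 4) - 8 = -3^(k + 1) + 4,
which is the claimed formula at m = k+1.
This completes the induction.

s_m = -3^m + 4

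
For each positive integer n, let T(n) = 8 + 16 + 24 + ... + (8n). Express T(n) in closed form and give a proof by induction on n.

T(n) = 4n(n + 1)

We claim T(n) = 4n(n + 1) for all n ≥ 1.
For the base case n = 1: T(1) = 8, and the closed form gives 8. They agree.
For the inductive step, assume it holds for an arbitrary k ≥ 1, so T(k) = 4k(k + 1).
Then T(k+1) = T(k) + (8k + 8) = (4k(k + 1)) + (8k + 8).
Simplifying, T(k+1) = 4(k + 1)(k + 2) = 4(k+1)((k+1) + 1),
which is the closed form with n = k+1.
Hence, by induction on n, the claim holds for every n ≥ 1.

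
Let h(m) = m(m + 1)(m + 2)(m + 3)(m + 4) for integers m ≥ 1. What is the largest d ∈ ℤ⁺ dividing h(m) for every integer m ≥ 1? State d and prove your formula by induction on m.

Computing the first values: h(1) = 120 and h(2) = 720; gcd(120, 720) = 120, so d ≤ 120.
We prove 120 | m(m + 1)(m + 2)(m + 3)(m + 4) for all m ≥ 1 by induction on m.
Base step (m = 1): h(1) = 120 = 120·(1), so 120 | h(1).
Inductive step: suppose the statement holds for some p ≥ 1, i.e. 120 | h(p). Then
h(p+1) − h(p) = (p+1)·(p+2)·(p+3)·(p+4)·(p+5) − p·(p+1)·(p+2)·(p+3)·(p+4) = (p+1)·(p+2)·(p+3)·(p+4)·[(p+5) − p] = 5·(p+1)·(p+2)·(p+3)·(p+4). The product of 4 consecutive integers is divisible by (4)! = 24, so h(p+1) − h(p) is divisible by 5·24 = 120. By the inductive hypothesis 120 | h(p), hence 120 | h(p+1).
Hence, by induction on m, the claim holds for every m ≥ 1.
Therefore the largest such d is 120.

d = 120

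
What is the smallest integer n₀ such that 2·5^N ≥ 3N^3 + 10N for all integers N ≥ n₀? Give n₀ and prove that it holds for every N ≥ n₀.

At N = 1: 10 < 13, so the inequality fails and n₀ ≥ 2. We prove 2·5^N ≥ 3N^3 + 10N for all N ≥ 2.
For the base case N = 2: 2·5^N = 50 and 3N^3 + 10N = 44, so 50 ≥ 44.
Suppose the result is true for N = m, so 2·5^m ≥ 3m^3 + 10m.
Then 2·5^(m + 1) = 5·(2·5^m) ≥ 5·(3m^3 + 10m).
Also, for m ≥ 2 we have 5·(3m^3 + 10m) ≥ 3(m+1)^3 + 10(m+1), since 5·(3m^3 + 10m) − (3(m+1)^3 + 10(m+1)) = 12m^3 - 9m^2 + 31m - 13, which is nonnegative for all m ≥ 2.
Combining, 2·5^(m + 1) ≥ 3(m+1)^3 + 10(m+1).
By the principle of mathematical induction, the result holds for all N ≥ 2.
Hence the smallest such n₀ is 2.

n₀ = 2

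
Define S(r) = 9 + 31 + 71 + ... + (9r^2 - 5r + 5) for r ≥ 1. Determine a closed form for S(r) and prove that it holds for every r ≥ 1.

S(r) = r(3r^2 + 2r + 4)

We claim S(r) = r(3r^2 + 2r + 4) for all r ≥ 1.
Base case (r = 1): S(1) = 9, and the closed form gives 9. They agree.
For the inductive step, assume it holds for an arbitrary m ≥ 1, so S(m) = m(3m^2 + 2m + 4).
Then S(m+1) = S(m) + (-5m + 9(m + 1)^2) = (m(3m^2 + 2m + 4)) + (-5m + 9(m + 1)^2).
Simplifying, S(m+1) = (m + 1)(3m^2 + 8m + 9) = (m+1)(3(m+1)^2 + 2(m+1) + 4),
which is the closed form with r = m+1.
By the principle of mathematical induction, the result holds for all r ≥ 1.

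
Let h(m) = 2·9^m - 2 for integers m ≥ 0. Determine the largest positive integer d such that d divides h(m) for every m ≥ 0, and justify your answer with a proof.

d = 16

Computing the first values: h(0) = 0 and h(1) = 16; gcd(0, 16) = 16, so d ≤ 16.
We prove 16 | 2·9^m - 2 for all m ≥ 0 by induction on m.
When m = 0: h(0) = 0 = 16·(0), so 16 | h(0).
Suppose the result is true for m = r, i.e. 16 | h(r). Then
h(r+1) = 2·9^(r+1) - 2 = 9·(2·9^r - 2) + 16 = 9·h(r) + 16. The first term is divisible by 16 by the inductive hypothesis, and 16 is divisible by 16. Hence 16 | h(r+1).
By the principle of mathematical induction, the result holds for all m ≥ 0.
Therefore the largest such d is 16.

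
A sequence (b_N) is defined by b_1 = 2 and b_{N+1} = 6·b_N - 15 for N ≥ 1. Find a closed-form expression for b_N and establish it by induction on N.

Computing the first terms: b_1 = 2, b_2 = -3, b_3 = -33. This suggests b_N = -6^(N - 1) + 3.
Base step (N = 1): the formula gives 2 = 2 = b_1.
Inductive step: suppose the statement holds for some p ≥ 1, so b_p = -6^(p - 1) + 3.
Then b_{p+1} = 6·b_p - 15 = 6·(-6^(p - 1) + 3) - 15 = -6^p + 3 = -6^((p+1) - 1) + 3,
which is the claimed formula at N = p+1.
By the principle of mathematical induction, the result holds for all N ≥ 1.

b_N = -6^(N - 1) + 3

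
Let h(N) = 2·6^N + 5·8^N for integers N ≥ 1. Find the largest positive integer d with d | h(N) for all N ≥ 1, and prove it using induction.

Computing the first values: h(1) = 52 and h(2) = 392; gcd(52, 392) = 4, so d ≤ 4.
We prove 4 | 2·6^N + 5·8^N for all N ≥ 1 by induction on N.
For the base case N = 1: h(1) = 52 = 4·(13), so 4 | h(1).
Inductive step: suppose the statement holds for some p ≥ 1, i.e. 4 | h(p). Then
h(p+1) − 8·h(p) = (2·6^(p+1) + 5·8^(p+1)) − 8·(2·6^p + 5·8^p) = (2)·6^p·(6 − 8) = (-4)·6^p. Since 4 | h(p) by the inductive hypothesis, 4 | 8·h(p); and 4 | -4 since -4 = 4·-1. Therefore 4 | h(p+1).
This completes the induction.
Therefore the largest such d is 4.

d = 4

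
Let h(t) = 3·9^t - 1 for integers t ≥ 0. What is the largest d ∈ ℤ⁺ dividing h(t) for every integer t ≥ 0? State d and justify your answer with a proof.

d = 2

Computing the first values: h(0) = 2 and h(1) = 26; gcd(2, 26) = 2, so d ≤ 2.
We prove 2 | 3·9^t - 1 for all t ≥ 0 by induction on t.
When t = 0: h(0) = 2 = 2·(1), so 2 | h(0).
Suppose the result is true for t = r, i.e. 2 | h(r). Then
h(r+1) = 3·9^(r+1) - 1 = 9·(3·9^r - 1) + 8 = 9·h(r) + 8. The first term is divisible by 2 by the inductive hypothesis, and 8 is divisible by 2. Hence 2 | h(r+1).
By induction, the statement is established for all t ≥ 0.
Therefore the largest such d is 2.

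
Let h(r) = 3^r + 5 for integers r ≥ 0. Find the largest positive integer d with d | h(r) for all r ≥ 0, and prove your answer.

d = 2

Computing the first values: h(0) = 6 and h(1) = 8; gcd(6, 8) = 2, so d ≤ 2.
We prove 2 | 3^r + 5 for all r ≥ 0 by induction on r.
Base case (r = 0): h(0) = 6 = 2·(3), so 2 | h(0).
Inductive step: assume the claim holds for r = j, i.e. 2 | h(j). Then
h(j+1) = 3^(j+1) + 5 = 3·(3^j + 5) - 10 = 3·h(j) - 10. The first term is divisible by 2 by the inductive hypothesis, and -10 is divisible by 2. Hence 2 | h(j+1).
Hence, by induction on r, the claim holds for every r ≥ 0.
Therefore the largest such d is 2.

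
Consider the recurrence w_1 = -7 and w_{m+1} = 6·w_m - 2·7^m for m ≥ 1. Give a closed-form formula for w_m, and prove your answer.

w_m = 7·6^(m - 1) - 2·7^m

Computing the first terms: w_1 = -7, w_2 = -56, w_3 = -434. This suggests w_m = 7·6^(m - 1) - 2·7^m.
Base case (m = 1): the formula gives -7 = -7 = w_1.
Suppose the result is true for m = p, so w_p = 7·6^(p - 1) - 2·7^p.
Then w_{p+1} = 6·w_p - 2·7^p = 6·(7·6^(p - 1) - 2·7^p) - 2·7^p = 7·6^p - 2·7^(p + 1) = 7·6^((p+1) - 1) - 2·7^(p+1),
which is the claimed formula at m = p+1.
By induction, the statement is established for all m ≥ 1.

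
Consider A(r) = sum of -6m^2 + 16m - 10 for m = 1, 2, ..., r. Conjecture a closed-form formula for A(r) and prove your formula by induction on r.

A(r) = -r(r - 1)(2r - 3)

We claim A(r) = -r(r - 1)(2r - 3) for all r ≥ 1.
For the base case r = 1: A(1) = 0, and the closed form gives 0. They agree.
Suppose the result is true for r = m, so A(m) = m(-2m^2 + 5m - 3).
Then A(m+1) = A(m) + (2m(-3m + 2)) = (m(-2m^2 + 5m - 3)) + (2m(-3m + 2)).
Simplifying, A(m+1) = -m(m + 1)(2m - 1) = -(m+1)((m+1) - 1)(2(m+1) - 3),
which is the closed form with r = m+1.
Hence, by induction on r, the claim holds for every r ≥ 1.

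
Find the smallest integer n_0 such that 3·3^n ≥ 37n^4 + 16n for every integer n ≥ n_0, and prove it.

n_0 = 12

At n = 11: 531441 < 541893, so the inequality fails and n_0 ≥ 12. We prove 3·3^n ≥ 37n^4 + 16n for all n ≥ 12.
Base step (n = 12): 3·3^n = 1594323 and 37n^4 + 16n = 767424, so 1594323 ≥ 767424.
Inductive step: assume the claim holds for n = j, so 3·3^j ≥ 37j^4 + 16j.
Then 3·3^(j + 1) = 3·(3·3^j) ≥ 3·(37j^4 + 16j).
Also, for j ≥ 12 we have 3·(37j^4 + 16j) ≥ 37(j+1)^4 + 16(j+1), since 3·(37j^4 + 16j) − (37(j+1)^4 + 16(j+1)) = 74j^4 - 148j^3 - 222j^2 - 116j - 53, which is nonnegative for all j ≥ 12.
Combining, 3·3^(j + 1) ≥ 37(j+1)^4 + 16(j+1).
This completes the induction.
Hence the smallest such n_0 is 12.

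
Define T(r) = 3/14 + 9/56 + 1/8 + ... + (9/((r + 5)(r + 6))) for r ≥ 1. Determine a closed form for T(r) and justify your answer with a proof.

T(r) = 3r/(2(r + 6))

We claim T(r) = 3r/(2(r + 6)) for all r ≥ 1.
When r = 1: T(1) = 3/14, and the closed form gives 3/14. They agree.
Inductive step: suppose the statement holds for some i ≥ 1, so T(i) = 3i/(2(i + 6)).
Then T(i+1) = T(i) + (9/((i + 6)(i + 7))) = (3i/(2(i + 6))) + (9/((i + 6)(i + 7))).
Simplifying, T(i+1) = 3(i + 1)/(2(i + 7)) = 3(i+1)/(2((i+1) + 6)),
which is the closed form with r = i+1.
Hence, by induction on r, the claim holds for every r ≥ 1.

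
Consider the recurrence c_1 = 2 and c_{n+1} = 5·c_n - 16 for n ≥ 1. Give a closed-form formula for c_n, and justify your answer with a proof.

Computing the first terms: c_1 = 2, c_2 = -6, c_3 = -46. This suggests c_n = -2·5^(n - 1) + 4.
When n = 1: the formula gives 2 = 2 = c_1.
Inductive step: assume the claim holds for n = r, so c_r = -2·5^(r - 1) + 4.
Then c_{r+1} = 5·c_r - 16 = 5·(-2·5^(r - 1) + 4) - 16 = -2·5^r + 4 = -2·5^((r+1) - 1) + 4,
which is the claimed formula at n = r+1.
By the principle of mathematical induction, the result holds for all n ≥ 1.

c_n = -2·5^(n - 1) + 4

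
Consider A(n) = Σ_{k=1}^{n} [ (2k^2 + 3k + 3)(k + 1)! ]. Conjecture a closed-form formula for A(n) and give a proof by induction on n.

A(n) = (2n + 1)(n + 2)! - 2

We claim A(n) = (2n + 1)(n + 2)! - 2 for all n ≥ 1.
Base step (n = 1): A(1) = 16, and the closed form gives 16. They agree.
Inductive step: suppose the statement holds for some k ≥ 1, so A(k) = (2k + 1)(k + 2)! - 2.
Then A(k+1) = A(k) + ((2k^2 + 7k + 8)(k + 2)!) = ((2k + 1)(k + 2)! - 2) + ((2k^2 + 7k + 8)(k + 2)!).
Simplifying, A(k+1) = (2(k+1) + 1)((k+1) + 2)! - 2,
which is the closed form with n = k+1.
This completes the induction.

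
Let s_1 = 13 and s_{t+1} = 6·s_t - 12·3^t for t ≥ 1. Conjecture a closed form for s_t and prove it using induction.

Computing the first terms: s_1 = 13, s_2 = 42, s_3 = 144. This suggests s_t = 4·3^t + 6^(t - 1).
When t = 1: the formula gives 13 = 13 = s_1.
Inductive step: suppose the statement holds for some p ≥ 1, so s_p = 4·3^p + 6^(p - 1).
Then s_{p+1} = 6·s_p - 12·3^p = 6·(4·3^p + 6^(p - 1)) - 12·3^p = 4·3^(p + 1) + 6^p = 4·3^(p+1) + 6^((p+1) - 1),
which is the claimed formula at t = p+1.
Hence, by induction on t, the claim holds for every t ≥ 1.

s_t = 4·3^t + 6^(t - 1)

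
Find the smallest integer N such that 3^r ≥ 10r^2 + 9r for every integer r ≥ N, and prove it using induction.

At r = 5: 243 < 295, so the inequality fails and N ≥ 6. We prove 3^r ≥ 10r^2 + 9r for all r ≥ 6.
Base case (r = 6): 3^r = 729 and 10r^2 + 9r = 414, so 729 ≥ 414.
Inductive step: suppose the statement holds for some j ≥ 6, so 3^j ≥ 10j^2 + 9j.
Then 3^(j + 1) = 3·(3^j) ≥ 3·(10j^2 + 9j).
Also, for j ≥ 6 we have 3·(10j^2 + 9j) ≥ 10(j+1)^2 + 9(j+1), since 3·(10j^2 + 9j) − (10(j+1)^2 + 9(j+1)) = 20j^2 - 2j - 19, which is nonnegative for all j ≥ 6.
Combining, 3^(j + 1) ≥ 10(j+1)^2 + 9(j+1).
This completes the induction.
Hence the smallest such N is 6.

N = 6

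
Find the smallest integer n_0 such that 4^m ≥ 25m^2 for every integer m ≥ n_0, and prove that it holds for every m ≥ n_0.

n_0 = 5

At m = 4: 256 < 400, so the inequality fails and n_0 ≥ 5. We prove 4^m ≥ 25m^2 for all m ≥ 5.
Base step (m = 5): 4^m = 1024 and 25m^2 = 625, so 1024 ≥ 625.
Suppose the result is true for m = r, so 4^r ≥ 25r^2.
Then 4^(r + 1) = 4·(4^r) ≥ 4·(25r^2).
Also, for r ≥ 5 we have 4·(25r^2) ≥ 25(r+1)^2, since 4 ≥ (1 + 1/r)^2 for all r ≥ 5.
Combining, 4^(r + 1) ≥ 25(r+1)^2.
By the principle of mathematical induction, the result holds for all m ≥ 5.
Hence the smallest such n_0 is 5.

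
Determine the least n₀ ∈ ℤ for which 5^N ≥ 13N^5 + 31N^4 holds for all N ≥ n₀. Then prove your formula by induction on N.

At N = 8: 390625 < 552960, so the inequality fails and n₀ ≥ 9. We prove 5^N ≥ 13N^5 + 31N^4 for all N ≥ 9.
When N = 9: 5^N = 1953125 and 13N^5 + 31N^4 = 971028, so 1953125 ≥ 971028.
For the inductive step, assume it holds for an arbitrary p ≥ 9, so 5^p ≥ 13p^5 + 31p^4.
Then 5^(p + 1) = 5·(5^p) ≥ 5·(13p^5 + 31p^4).
Also, for p ≥ 9 we have 5·(13p^5 + 31p^4) ≥ 13(p+1)^5 + 31(p+1)^4, since 5·(13p^5 + 31p^4) − (13(p+1)^5 + 31(p+1)^4) = 52p^5 + 59p^4 - 254p^3 - 316p^2 - 189p - 44, which is nonnegative for all p ≥ 9.
Combining, 5^(p + 1) ≥ 13(p+1)^5 + 31(p+1)^4.
Hence, by induction on N, the claim holds for every N ≥ 9.
Hence the smallest such n₀ is 9.

n₀ = 9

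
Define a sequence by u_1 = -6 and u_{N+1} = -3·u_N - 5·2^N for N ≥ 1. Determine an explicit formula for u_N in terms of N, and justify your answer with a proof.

u_N = -4(-3)^(N - 1) - 2^N

Computing the first terms: u_1 = -6, u_2 = 8, u_3 = -44. This suggests u_N = -4(-3)^(N - 1) - 2^N.
Base case (N = 1): the formula gives -6 = -6 = u_1.
For the inductive step, assume it holds for an arbitrary i ≥ 1, so u_i = -4(-3)^(i - 1) - 2^i.
Then u_{i+1} = -3·u_i - 5·2^i = -3·(-4(-3)^(i - 1) - 2^i) - 5·2^i = -4(-3)^i - 2^(i + 1) = -4(-3)^((i+1) - 1) - 2^(i+1),
which is the claimed formula at N = i+1.
This completes the induction.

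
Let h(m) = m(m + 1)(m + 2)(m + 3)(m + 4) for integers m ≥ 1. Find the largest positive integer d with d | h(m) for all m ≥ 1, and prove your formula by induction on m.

Computing the first values: h(1) = 120 and h(2) = 720; gcd(120, 720) = 120, so d ≤ 120.
We prove 120 | m(m + 1)(m + 2)(m + 3)(m + 4) for all m ≥ 1 by induction on m.
Base step (m = 1): h(1) = 120 = 120·(1), so 120 | h(1).
For the inductive step, assume it holds for an arbitrary i ≥ 1, i.e. 120 | h(i). Then
h(i+1) − h(i) = (i+1)·(i+2)·(i+3)·(i+4)·(i+5) − i·(i+1)·(i+2)·(i+3)·(i+4) = (i+1)·(i+2)·(i+3)·(i+4)·[(i+5) − i] = 5·(i+1)·(i+2)·(i+3)·(i+4). The product of 4 consecutive integers is divisible by (4)! = 24, so h(i+1) − h(i) is divisible by 5·24 = 120. By the inductive hypothesis 120 | h(i), hence 120 | h(i+1).
By the principle of mathematical induction, the result holds for all m ≥ 1.
Therefore the largest such d is 120.

d = 120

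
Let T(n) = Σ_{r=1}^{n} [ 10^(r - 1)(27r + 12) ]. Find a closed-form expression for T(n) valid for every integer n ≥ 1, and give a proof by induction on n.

T(n) = 10^n(3n + 1) - 1

We claim T(n) = 10^n(3n + 1) - 1 for all n ≥ 1.
Base case (n = 1): T(1) = 39, and the closed form gives 39. They agree.
For the inductive step, assume it holds for an arbitrary r ≥ 1, so T(r) = 10^r(3r + 1) - 1.
Then T(r+1) = T(r) + (10^r(27r + 39)) = (10^r(3r + 1) - 1) + (10^r(27r + 39)).
Simplifying, T(r+1) = 30·10^r·r + 40·10^r - 1 = 10^(r+1)(3(r+1) + 1) - 1,
which is the closed form with n = r+1.
This completes the induction.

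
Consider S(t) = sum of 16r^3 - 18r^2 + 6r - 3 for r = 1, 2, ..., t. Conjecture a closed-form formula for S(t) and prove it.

We claim S(t) = t(4t^3 + 2t^2 - 2t - 3) for all t ≥ 1.
Base case (t = 1): S(1) = 1, and the closed form gives 1. They agree.
Inductive step: assume the claim holds for t = r, so S(r) = r(4r^3 + 2r^2 - 2r - 3).
Then S(r+1) = S(r) + (16r^3 + 30r^2 + 18r + 1) = (r(4r^3 + 2r^2 - 2r - 3)) + (16r^3 + 30r^2 + 18r + 1).
Simplifying, S(r+1) = (r + 1)(4r^3 + 14r^2 + 14r + 1) = (r+1)(4(r+1)^3 + 2(r+1)^2 - 2(r+1) - 3),
which is the closed form with t = r+1.
By the principle of mathematical induction, the result holds for all t ≥ 1.

S(t) = t(4t^3 + 2t^2 - 2t - 3)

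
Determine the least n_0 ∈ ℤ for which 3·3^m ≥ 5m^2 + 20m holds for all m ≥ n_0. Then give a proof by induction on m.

n_0 = 4

At m = 3: 81 < 105, so the inequality fails and n_0 ≥ 4. We prove 3·3^m ≥ 5m^2 + 20m for all m ≥ 4.
When m = 4: 3·3^m = 243 and 5m^2 + 20m = 160, so 243 ≥ 160.
For the inductive step, assume it holds for an arbitrary k ≥ 4, so 3·3^k ≥ 5k^2 + 20k.
Then 3·3^(k + 1) = 3·(3·3^k) ≥ 3·(5k^2 + 20k).
Also, for k ≥ 4 we have 3·(5k^2 + 20k) ≥ 5(k+1)^2 + 20(k+1), since 3·(5k^2 + 20k) − (5(k+1)^2 + 20(k+1)) = 10k^2 + 30k - 25, which is nonnegative for all k ≥ 4.
Combining, 3·3^(k + 1) ≥ 5(k+1)^2 + 20(k+1).
By induction, the statement is established for all m ≥ 4.
Hence the smallest such n_0 is 4.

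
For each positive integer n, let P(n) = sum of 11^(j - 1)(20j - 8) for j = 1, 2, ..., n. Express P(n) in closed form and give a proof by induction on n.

We claim P(n) = 11^n(2n - 1) + 1 for all n ≥ 1.
When n = 1: P(1) = 12, and the closed form gives 12. They agree.
Suppose the result is true for n = j, so P(j) = 11^j(2j - 1) + 1.
Then P(j+1) = P(j) + (11^j(20j + 12)) = (11^j(2j - 1) + 1) + (11^j(20j + 12)).
Simplifying, P(j+1) = 22·11^j·j + 11·11^j + 1 = 11^(j+1)(2(j+1) - 1) + 1,
which is the closed form with n = j+1.
By the principle of mathematical induction, the result holds for all n ≥ 1.

P(n) = 11^n(2n - 1) + 1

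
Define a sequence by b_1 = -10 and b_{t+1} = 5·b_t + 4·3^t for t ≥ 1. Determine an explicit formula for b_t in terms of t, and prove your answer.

Computing the first terms: b_1 = -10, b_2 = -38, b_3 = -154. This suggests b_t = -2·3^t - 4·5^(t - 1).
For the base case t = 1: the formula gives -10 = -10 = b_1.
For the inductive step, assume it holds for an arbitrary i ≥ 1, so b_i = -2·3^i - 4·5^(i - 1).
Then b_{i+1} = 5·b_i + 4·3^i = 5·(-2·3^i - 4·5^(i - 1)) + 4·3^i = -2·3^(i + 1) - 4·5^i = -2·3^(i+1) - 4·5^((i+1) - 1),
which is the claimed formula at t = i+1.
Hence, by induction on t, the claim holds for every t ≥ 1.

b_t = -2·3^t - 4·5^(t - 1)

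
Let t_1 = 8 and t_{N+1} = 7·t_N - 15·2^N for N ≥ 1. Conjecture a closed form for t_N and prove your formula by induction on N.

Computing the first terms: t_1 = 8, t_2 = 26, t_3 = 122. This suggests t_N = 3·2^N + 2·7^(N - 1).
Base case (N = 1): the formula gives 8 = 8 = t_1.
For the inductive step, assume it holds for an arbitrary i ≥ 1, so t_i = 3·2^i + 2·7^(i - 1).
Then t_{i+1} = 7·t_i - 15·2^i = 7·(3·2^i + 2·7^(i - 1)) - 15·2^i = 3·2^(i + 1) + 2·7^i = 3·2^(i+1) + 2·7^((i+1) - 1),
which is the claimed formula at N = i+1.
By induction, the statement is established for all N ≥ 1.

t_N = 3·2^N + 2·7^(N - 1)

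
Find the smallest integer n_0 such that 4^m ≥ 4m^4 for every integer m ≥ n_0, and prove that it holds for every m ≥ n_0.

At m = 6: 4096 < 5184, so the inequality fails and n_0 ≥ 7. We prove 4^m ≥ 4m^4 for all m ≥ 7.
For the base case m = 7: 4^m = 16384 and 4m^4 = 9604, so 16384 ≥ 9604.
Inductive step: suppose the statement holds for some p ≥ 7, so 4^p ≥ 4p^4.
Then 4^(p + 1) = 4·(4^p) ≥ 4·(4p^4).
Also, for p ≥ 7 we have 4·(4p^4) ≥ 4(p+1)^4, since 4 ≥ (1 + 1/p)^4 for all p ≥ 7.
Combining, 4^(p + 1) ≥ 4(p+1)^4.
This completes the induction.
Hence the smallest such n_0 is 7.

n_0 = 7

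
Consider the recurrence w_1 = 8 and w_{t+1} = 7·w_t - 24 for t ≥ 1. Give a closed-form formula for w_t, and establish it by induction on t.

Computing the first terms: w_1 = 8, w_2 = 32, w_3 = 200. This suggests w_t = 4·7^(t - 1) + 4.
Base step (t = 1): the formula gives 8 = 8 = w_1.
Inductive step: suppose the statement holds for some j ≥ 1, so w_j = 4·7^(j - 1) + 4.
Then w_{j+1} = 7·w_j - 24 = 7·(4·7^(j - 1) + 4) - 24 = 4·7^j + 4 = 4·7^((j+1) - 1) + 4,
which is the claimed formula at t = j+1.
Hence, by induction on t, the claim holds for every t ≥ 1.

w_t = 4·7^(t - 1) + 4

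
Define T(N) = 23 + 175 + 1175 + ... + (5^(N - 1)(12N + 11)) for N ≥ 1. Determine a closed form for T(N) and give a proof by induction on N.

We claim T(N) = 5^N(3N + 2) - 2 for all N ≥ 1.
When N = 1: T(1) = 23, and the closed form gives 23. They agree.
For the inductive step, assume it holds for an arbitrary i ≥ 1, so T(i) = 5^i(3i + 2) - 2.
Then T(i+1) = T(i) + (5^i(12i + 23)) = (5^i(3i + 2) - 2) + (5^i(12i + 23)).
Simplifying, T(i+1) = 15·5^i·i + 25·5^i - 2 = 5^(i+1)(3(i+1) + 2) - 2,
which is the closed form with N = i+1.
By induction, the statement is established for all N ≥ 1.

T(N) = 5^N(3N + 2) - 2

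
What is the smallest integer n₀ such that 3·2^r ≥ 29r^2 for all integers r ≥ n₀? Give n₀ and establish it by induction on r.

n₀ = 10

At r = 9: 1536 < 2349, so the inequality fails and n₀ ≥ 10. We prove 3·2^r ≥ 29r^2 for all r ≥ 10.
Base step (r = 10): 3·2^r = 3072 and 29r^2 = 2900, so 3072 ≥ 2900.
Inductive step: assume the claim holds for r = i, so 3·2^i ≥ 29i^2.
Then 3·2^(i + 1) = 2·(3·2^i) ≥ 2·(29i^2).
Also, for i ≥ 10 we have 2·(29i^2) ≥ 29(i+1)^2, since 2 ≥ (1 + 1/i)^2 for all i ≥ 10.
Combining, 3·2^(i + 1) ≥ 29(i+1)^2.
This completes the induction.
Hence the smallest such n₀ is 10.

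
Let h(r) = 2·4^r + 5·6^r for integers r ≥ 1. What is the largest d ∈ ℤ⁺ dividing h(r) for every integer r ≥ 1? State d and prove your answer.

d = 2

Computing the first values: h(1) = 38 and h(2) = 212; gcd(38, 212) = 2, so d ≤ 2.
We prove 2 | 2·4^r + 5·6^r for all r ≥ 1 by induction on r.
Base case (r = 1): h(1) = 38 = 2·(19), so 2 | h(1).
Inductive step: suppose the statement holds for some m ≥ 1, i.e. 2 | h(m). Then
h(m+1) − 6·h(m) = (2·4^(m+1) + 5·6^(m+1)) − 6·(2·4^m + 5·6^m) = (2)·4^m·(4 − 6) = (-4)·4^m. Since 2 | h(m) by the inductive hypothesis, 2 | 6·h(m); and 2 | -4 since -4 = 2·-2. Therefore 2 | h(m+1).
By the principle of mathematical induction, the result holds for all r ≥ 1.
Therefore the largest such d is 2.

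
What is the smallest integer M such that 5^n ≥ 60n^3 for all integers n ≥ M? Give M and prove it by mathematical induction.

At n = 5: 3125 < 7500, so the inequality fails and M ≥ 6. We prove 5^n ≥ 60n^3 for all n ≥ 6.
Base step (n = 6): 5^n = 15625 and 60n^3 = 12960, so 15625 ≥ 12960.
Inductive step: assume the claim holds for n = i, so 5^i ≥ 60i^3.
Then 5^(i + 1) = 5·(5^i) ≥ 5·(60i^3).
Also, for i ≥ 6 we have 5·(60i^3) ≥ 60(i+1)^3, since 5 ≥ (1 + 1/i)^3 for all i ≥ 6.
Combining, 5^(i + 1) ≥ 60(i+1)^3.
By the principle of mathematical induction, the result holds for all n ≥ 6.
Hence the smallest such M is 6.

M = 6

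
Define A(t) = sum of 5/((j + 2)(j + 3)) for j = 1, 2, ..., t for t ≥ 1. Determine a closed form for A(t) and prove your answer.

We claim A(t) = 5t/(3(t + 3)) for all t ≥ 1.
For the base case t = 1: A(1) = 5/12, and the closed form gives 5/12. They agree.
Inductive step: assume the claim holds for t = j, so A(j) = 5j/(3(j + 3)).
Then A(j+1) = A(j) + (5/((j + 3)(j + 4))) = (5j/(3(j + 3))) + (5/((j + 3)(j + 4))).
Simplifying, A(j+1) = 5(j + 1)/(3(j + 4)) = 5(j+1)/(3((j+1) + 3)),
which is the closed form with t = j+1.
This completes the induction.

A(t) = 5t/(3(t + 3))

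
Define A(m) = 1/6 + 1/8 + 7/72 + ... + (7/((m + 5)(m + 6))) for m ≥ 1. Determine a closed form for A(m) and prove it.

A(m) = 7m/(6(m + 6))

We claim A(m) = 7m/(6(m + 6)) for all m ≥ 1.
For the base case m = 1: A(1) = 1/6, and the closed form gives 1/6. They agree.
Inductive step: suppose the statement holds for some j ≥ 1, so A(j) = 7j/(6(j + 6)).
Then A(j+1) = A(j) + (7/((j + 6)(j + 7))) = (7j/(6(j + 6))) + (7/((j + 6)(j + 7))).
Simplifying, A(j+1) = 7(j + 1)/(6(j + 7)) = 7(j+1)/(6((j+1) + 6)),
which is the closed form with m = j+1.
By the principle of mathematical induction, the result holds for all m ≥ 1.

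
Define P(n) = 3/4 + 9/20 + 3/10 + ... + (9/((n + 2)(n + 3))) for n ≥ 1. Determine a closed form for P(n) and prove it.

We claim P(n) = 3n/(n + 3) for all n ≥ 1.
Base step (n = 1): P(1) = 3/4, and the closed form gives 3/4. They agree.
Suppose the result is true for n = m, so P(m) = 3m/(m + 3).
Then P(m+1) = P(m) + (9/((m + 3)(m + 4))) = (3m/(m + 3)) + (9/((m + 3)(m + 4))).
Simplifying, P(m+1) = 3(m + 1)/(m + 4) = 3(m+1)/((m+1) + 3),
which is the closed form with n = m+1.
Hence, by induction on n, the claim holds for every n ≥ 1.

P(n) = 3n/(n + 3)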